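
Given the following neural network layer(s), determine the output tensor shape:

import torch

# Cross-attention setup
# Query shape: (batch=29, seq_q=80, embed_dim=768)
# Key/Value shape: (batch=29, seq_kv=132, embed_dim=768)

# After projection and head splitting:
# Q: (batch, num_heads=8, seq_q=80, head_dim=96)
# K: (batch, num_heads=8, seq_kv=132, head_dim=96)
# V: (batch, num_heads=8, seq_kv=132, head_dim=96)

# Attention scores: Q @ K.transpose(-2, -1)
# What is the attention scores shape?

Input shape: (29, 80, 768)
Output shape: (29, 8, 80, 132)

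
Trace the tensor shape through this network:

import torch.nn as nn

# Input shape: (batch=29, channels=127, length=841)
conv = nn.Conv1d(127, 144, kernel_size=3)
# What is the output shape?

Input shape: (29, 127, 841)
Output shape: (29, 144, 839)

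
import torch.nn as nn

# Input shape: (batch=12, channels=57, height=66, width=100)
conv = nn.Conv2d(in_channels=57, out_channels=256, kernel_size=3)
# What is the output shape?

Input shape: (12, 57, 66, 100)
Output shape: (12, 256, 64, 98)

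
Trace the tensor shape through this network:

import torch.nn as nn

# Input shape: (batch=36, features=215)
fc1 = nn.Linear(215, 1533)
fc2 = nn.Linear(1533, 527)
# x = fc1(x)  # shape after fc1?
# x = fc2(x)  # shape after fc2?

Input shape: (36, 215)
  -> after fc1: (36, 1533)
Output shape: (36, 527)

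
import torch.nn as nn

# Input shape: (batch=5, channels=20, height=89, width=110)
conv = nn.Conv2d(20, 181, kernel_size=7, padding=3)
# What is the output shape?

Input shape: (5, 20, 89, 110)
Output shape: (5, 181, 89, 110)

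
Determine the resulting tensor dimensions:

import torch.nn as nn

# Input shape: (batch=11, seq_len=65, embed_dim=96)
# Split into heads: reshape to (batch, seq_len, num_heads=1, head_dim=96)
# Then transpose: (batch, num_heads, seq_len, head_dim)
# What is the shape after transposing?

Input shape: (11, 65, 96)
  -> after reshape: (11, 65, 1, 96)
Output shape: (11, 1, 65, 96)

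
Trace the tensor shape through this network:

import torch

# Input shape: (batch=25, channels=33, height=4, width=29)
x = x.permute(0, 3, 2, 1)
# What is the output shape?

Input shape: (25, 33, 4, 29)
Output shape: (25, 29, 4, 33)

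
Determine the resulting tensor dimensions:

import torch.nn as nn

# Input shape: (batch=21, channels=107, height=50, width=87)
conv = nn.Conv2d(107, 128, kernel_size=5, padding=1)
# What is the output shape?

Input shape: (21, 107, 50, 87)
Output shape: (21, 128, 48, 85)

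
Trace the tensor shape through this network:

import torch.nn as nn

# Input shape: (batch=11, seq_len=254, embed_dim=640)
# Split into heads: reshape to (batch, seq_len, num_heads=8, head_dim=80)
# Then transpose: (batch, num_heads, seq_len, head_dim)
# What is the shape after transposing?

Input shape: (11, 254, 640)
  -> after reshape: (11, 254, 8, 80)
Output shape: (11, 8, 254, 80)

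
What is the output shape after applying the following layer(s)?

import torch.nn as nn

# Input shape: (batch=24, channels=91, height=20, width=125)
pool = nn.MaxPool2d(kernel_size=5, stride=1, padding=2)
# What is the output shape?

Input shape: (24, 91, 20, 125)
Output shape: (24, 91, 20, 125)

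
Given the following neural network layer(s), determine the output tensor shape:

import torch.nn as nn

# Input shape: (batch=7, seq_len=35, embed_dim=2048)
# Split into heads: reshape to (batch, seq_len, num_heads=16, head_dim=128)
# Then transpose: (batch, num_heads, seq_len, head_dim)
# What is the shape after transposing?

Input shape: (7, 35, 2048)
  -> after reshape: (7, 35, 16, 128)
Output shape: (7, 16, 35, 128)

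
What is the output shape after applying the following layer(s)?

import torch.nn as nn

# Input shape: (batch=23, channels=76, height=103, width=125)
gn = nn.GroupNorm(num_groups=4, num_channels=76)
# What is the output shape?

Input shape: (23, 76, 103, 125)
Output shape: (23, 76, 103, 125)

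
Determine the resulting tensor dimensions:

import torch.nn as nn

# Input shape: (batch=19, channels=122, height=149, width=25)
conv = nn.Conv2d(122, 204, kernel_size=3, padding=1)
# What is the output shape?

Input shape: (19, 122, 149, 25)
Output shape: (19, 204, 149, 25)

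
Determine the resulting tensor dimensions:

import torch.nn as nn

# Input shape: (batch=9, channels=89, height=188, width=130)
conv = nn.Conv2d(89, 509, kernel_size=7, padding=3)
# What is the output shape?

Input shape: (9, 89, 188, 130)
Output shape: (9, 509, 188, 130)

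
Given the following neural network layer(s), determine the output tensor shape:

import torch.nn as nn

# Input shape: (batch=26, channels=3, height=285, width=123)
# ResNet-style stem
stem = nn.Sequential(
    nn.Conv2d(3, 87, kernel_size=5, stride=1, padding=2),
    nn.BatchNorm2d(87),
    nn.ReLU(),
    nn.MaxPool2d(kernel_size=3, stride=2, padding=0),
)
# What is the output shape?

Input shape: (26, 3, 285, 123)
  -> after Conv2d 5x5 stride=1: (26, 87, 285, 123)
Output shape: (26, 87, 142, 61)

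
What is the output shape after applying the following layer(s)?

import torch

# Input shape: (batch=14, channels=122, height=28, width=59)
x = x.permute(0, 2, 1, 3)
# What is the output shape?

Input shape: (14, 122, 28, 59)
Output shape: (14, 28, 122, 59)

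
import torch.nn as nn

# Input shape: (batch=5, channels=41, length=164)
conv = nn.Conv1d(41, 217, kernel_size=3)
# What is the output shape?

Input shape: (5, 41, 164)
Output shape: (5, 217, 162)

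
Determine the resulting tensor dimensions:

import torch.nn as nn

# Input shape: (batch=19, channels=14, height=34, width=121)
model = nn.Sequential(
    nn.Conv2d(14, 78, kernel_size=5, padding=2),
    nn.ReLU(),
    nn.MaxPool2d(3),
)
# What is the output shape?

Input shape: (19, 14, 34, 121)
  -> after Conv2d: (19, 78, 34, 121)
  -> after ReLU: (19, 78, 34, 121)
Output shape: (19, 78, 11, 40)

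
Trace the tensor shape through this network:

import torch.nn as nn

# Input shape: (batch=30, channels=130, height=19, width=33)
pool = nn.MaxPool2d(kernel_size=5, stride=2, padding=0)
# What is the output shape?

Input shape: (30, 130, 19, 33)
Output shape: (30, 130, 8, 15)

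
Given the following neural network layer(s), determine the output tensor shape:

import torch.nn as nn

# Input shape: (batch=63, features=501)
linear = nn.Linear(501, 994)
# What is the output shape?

Input shape: (63, 501)
Output shape: (63, 994)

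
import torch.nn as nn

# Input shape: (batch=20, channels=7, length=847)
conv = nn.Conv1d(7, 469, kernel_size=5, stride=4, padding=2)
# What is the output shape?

Input shape: (20, 7, 847)
Output shape: (20, 469, 212)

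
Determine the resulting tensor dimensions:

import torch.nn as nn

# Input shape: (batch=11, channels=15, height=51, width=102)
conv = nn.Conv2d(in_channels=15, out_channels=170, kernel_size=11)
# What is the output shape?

Input shape: (11, 15, 51, 102)
Output shape: (11, 170, 41, 92)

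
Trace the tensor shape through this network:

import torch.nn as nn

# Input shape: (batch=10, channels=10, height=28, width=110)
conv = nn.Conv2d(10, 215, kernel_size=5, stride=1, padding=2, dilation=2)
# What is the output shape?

Input shape: (10, 10, 28, 110)
Output shape: (10, 215, 24, 106)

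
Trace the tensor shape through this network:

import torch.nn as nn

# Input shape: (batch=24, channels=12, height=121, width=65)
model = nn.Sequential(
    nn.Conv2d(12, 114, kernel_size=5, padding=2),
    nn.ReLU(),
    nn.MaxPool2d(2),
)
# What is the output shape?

Input shape: (24, 12, 121, 65)
  -> after Conv2d: (24, 114, 121, 65)
  -> after ReLU: (24, 114, 121, 65)
Output shape: (24, 114, 60, 32)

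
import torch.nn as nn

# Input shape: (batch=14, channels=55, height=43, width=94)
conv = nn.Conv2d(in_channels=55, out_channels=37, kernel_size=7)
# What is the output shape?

Input shape: (14, 55, 43, 94)
Output shape: (14, 37, 37, 88)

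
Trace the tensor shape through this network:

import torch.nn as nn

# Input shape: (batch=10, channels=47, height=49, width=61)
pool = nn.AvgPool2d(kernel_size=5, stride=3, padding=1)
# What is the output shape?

Input shape: (10, 47, 49, 61)
Output shape: (10, 47, 16, 20)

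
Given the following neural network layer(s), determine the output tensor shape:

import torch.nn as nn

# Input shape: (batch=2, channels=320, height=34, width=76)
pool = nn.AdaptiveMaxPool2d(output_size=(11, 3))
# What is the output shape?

Input shape: (2, 320, 34, 76)
Output shape: (2, 320, 11, 3)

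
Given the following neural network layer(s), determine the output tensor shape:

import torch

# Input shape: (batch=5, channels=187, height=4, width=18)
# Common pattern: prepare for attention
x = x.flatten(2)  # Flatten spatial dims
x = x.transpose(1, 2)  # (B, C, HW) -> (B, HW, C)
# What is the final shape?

Input shape: (5, 187, 4, 18)
  -> after flatten(2): (5, 187, 72)
Output shape: (5, 72, 187)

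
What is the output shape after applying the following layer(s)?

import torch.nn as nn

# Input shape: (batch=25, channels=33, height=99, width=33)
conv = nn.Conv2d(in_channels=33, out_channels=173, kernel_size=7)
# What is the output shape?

Input shape: (25, 33, 99, 33)
Output shape: (25, 173, 93, 27)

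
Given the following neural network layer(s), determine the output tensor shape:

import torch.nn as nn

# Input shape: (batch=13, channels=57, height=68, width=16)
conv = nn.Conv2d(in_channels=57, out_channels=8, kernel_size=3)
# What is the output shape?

Input shape: (13, 57, 68, 16)
Output shape: (13, 8, 66, 14)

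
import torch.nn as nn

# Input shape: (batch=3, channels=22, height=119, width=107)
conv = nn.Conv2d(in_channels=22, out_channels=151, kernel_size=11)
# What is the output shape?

Input shape: (3, 22, 119, 107)
Output shape: (3, 151, 109, 97)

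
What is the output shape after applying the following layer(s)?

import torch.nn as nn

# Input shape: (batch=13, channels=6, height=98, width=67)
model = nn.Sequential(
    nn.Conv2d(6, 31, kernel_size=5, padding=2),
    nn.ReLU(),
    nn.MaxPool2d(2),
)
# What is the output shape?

Input shape: (13, 6, 98, 67)
  -> after Conv2d: (13, 31, 98, 67)
  -> after ReLU: (13, 31, 98, 67)
Output shape: (13, 31, 49, 33)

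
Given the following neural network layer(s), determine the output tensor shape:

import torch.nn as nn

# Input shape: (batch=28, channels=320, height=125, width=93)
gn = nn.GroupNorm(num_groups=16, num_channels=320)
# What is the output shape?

Input shape: (28, 320, 125, 93)
Output shape: (28, 320, 125, 93)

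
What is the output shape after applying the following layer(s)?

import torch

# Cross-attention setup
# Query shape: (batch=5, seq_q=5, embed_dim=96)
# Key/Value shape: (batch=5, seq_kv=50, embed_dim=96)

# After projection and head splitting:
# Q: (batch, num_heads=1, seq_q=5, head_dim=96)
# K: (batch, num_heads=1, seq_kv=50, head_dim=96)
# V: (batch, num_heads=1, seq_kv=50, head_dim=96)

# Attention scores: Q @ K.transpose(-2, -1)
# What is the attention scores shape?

Input shape: (5, 5, 96)
Output shape: (5, 1, 5, 50)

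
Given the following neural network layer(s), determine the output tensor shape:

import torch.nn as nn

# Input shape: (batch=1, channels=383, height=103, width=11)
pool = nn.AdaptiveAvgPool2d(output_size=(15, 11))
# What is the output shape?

Input shape: (1, 383, 103, 11)
Output shape: (1, 383, 15, 11)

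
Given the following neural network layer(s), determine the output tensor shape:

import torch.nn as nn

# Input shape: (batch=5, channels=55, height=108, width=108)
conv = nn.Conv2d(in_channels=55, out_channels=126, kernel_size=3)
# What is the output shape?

Input shape: (5, 55, 108, 108)
Output shape: (5, 126, 106, 106)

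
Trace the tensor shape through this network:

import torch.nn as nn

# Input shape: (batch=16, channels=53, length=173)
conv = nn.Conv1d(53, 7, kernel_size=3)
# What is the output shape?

Input shape: (16, 53, 173)
Output shape: (16, 7, 171)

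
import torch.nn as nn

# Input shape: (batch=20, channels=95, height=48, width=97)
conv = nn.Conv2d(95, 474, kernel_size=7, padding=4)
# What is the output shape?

Input shape: (20, 95, 48, 97)
Output shape: (20, 474, 50, 99)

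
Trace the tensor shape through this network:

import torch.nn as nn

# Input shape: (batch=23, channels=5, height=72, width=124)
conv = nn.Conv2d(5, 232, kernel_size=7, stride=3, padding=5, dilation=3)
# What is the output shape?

Input shape: (23, 5, 72, 124)
Output shape: (23, 232, 22, 39)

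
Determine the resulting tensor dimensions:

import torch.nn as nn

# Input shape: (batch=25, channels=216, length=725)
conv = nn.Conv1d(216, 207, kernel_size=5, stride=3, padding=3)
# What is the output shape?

Input shape: (25, 216, 725)
Output shape: (25, 207, 243)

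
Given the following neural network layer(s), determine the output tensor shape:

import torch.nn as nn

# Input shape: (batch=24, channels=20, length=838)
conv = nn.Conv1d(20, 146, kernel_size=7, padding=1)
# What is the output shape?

Input shape: (24, 20, 838)
Output shape: (24, 146, 834)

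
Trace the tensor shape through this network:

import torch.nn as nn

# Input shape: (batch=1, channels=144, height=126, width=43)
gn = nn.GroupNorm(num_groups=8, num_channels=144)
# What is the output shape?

Input shape: (1, 144, 126, 43)
Output shape: (1, 144, 126, 43)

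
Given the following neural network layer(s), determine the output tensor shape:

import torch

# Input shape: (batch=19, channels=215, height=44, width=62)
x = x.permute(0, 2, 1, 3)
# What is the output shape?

Input shape: (19, 215, 44, 62)
Output shape: (19, 44, 215, 62)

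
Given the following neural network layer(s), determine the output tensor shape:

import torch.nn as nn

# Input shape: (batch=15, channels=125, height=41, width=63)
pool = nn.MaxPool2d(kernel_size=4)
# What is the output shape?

Input shape: (15, 125, 41, 63)
Output shape: (15, 125, 10, 15)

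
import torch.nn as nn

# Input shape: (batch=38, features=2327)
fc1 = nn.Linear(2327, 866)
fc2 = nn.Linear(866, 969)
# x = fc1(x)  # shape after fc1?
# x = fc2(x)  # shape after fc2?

Input shape: (38, 2327)
  -> after fc1: (38, 866)
Output shape: (38, 969)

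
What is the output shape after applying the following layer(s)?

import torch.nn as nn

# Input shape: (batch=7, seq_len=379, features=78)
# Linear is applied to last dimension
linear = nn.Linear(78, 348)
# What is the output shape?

Input shape: (7, 379, 78)
Output shape: (7, 379, 348)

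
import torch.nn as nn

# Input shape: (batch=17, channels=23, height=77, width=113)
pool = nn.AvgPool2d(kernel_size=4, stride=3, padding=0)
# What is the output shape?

Input shape: (17, 23, 77, 113)
Output shape: (17, 23, 25, 37)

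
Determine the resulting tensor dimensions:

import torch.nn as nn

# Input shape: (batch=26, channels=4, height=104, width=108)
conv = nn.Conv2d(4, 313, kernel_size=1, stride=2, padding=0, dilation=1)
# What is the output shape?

Input shape: (26, 4, 104, 108)
Output shape: (26, 313, 52, 54)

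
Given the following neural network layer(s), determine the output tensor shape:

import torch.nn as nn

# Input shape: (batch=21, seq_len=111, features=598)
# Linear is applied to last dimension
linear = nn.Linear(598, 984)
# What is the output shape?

Input shape: (21, 111, 598)
Output shape: (21, 111, 984)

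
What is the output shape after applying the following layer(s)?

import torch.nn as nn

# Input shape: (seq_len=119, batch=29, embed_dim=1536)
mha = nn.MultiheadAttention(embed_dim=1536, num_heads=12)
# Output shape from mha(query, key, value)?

Input shape: (119, 29, 1536)
Output shape: (119, 29, 1536)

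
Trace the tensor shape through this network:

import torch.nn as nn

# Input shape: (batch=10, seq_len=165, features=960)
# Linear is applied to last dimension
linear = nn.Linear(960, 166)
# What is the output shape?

Input shape: (10, 165, 960)
Output shape: (10, 165, 166)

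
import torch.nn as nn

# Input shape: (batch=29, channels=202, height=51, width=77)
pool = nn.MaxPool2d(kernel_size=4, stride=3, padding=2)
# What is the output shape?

Input shape: (29, 202, 51, 77)
Output shape: (29, 202, 18, 26)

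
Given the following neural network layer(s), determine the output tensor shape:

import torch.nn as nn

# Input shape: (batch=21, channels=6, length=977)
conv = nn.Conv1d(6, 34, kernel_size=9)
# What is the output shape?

Input shape: (21, 6, 977)
Output shape: (21, 34, 969)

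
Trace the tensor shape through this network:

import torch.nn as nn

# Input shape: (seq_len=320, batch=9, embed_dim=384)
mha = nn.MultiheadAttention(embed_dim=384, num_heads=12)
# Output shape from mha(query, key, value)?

Input shape: (320, 9, 384)
Output shape: (320, 9, 384)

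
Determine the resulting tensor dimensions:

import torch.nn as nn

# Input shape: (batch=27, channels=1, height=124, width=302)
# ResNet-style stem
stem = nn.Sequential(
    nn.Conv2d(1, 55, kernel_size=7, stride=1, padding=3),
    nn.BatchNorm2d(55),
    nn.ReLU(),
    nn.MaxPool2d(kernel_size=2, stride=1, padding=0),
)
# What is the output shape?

Input shape: (27, 1, 124, 302)
  -> after Conv2d 7x7 stride=1: (27, 55, 124, 302)
Output shape: (27, 55, 123, 301)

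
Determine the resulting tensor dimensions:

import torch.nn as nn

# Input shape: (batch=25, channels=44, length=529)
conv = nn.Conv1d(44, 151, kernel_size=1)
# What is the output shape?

Input shape: (25, 44, 529)
Output shape: (25, 151, 529)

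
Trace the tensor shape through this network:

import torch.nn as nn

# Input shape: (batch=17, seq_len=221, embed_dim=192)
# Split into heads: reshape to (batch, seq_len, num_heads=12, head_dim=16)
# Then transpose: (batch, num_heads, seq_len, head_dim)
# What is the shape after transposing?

Input shape: (17, 221, 192)
  -> after reshape: (17, 221, 12, 16)
Output shape: (17, 12, 221, 16)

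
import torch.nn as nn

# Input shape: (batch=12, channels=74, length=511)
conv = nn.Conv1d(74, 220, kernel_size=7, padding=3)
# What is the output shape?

Input shape: (12, 74, 511)
Output shape: (12, 220, 511)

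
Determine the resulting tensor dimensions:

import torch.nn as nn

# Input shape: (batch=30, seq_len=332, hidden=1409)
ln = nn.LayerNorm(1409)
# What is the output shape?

Input shape: (30, 332, 1409)
Output shape: (30, 332, 1409)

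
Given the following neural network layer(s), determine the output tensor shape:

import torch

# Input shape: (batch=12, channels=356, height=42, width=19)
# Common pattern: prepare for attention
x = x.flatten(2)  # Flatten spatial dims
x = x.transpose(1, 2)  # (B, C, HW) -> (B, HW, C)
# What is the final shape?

Input shape: (12, 356, 42, 19)
  -> after flatten(2): (12, 356, 798)
Output shape: (12, 798, 356)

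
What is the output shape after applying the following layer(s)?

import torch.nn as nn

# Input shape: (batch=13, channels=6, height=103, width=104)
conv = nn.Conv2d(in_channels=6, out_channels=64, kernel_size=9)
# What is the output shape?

Input shape: (13, 6, 103, 104)
Output shape: (13, 64, 95, 96)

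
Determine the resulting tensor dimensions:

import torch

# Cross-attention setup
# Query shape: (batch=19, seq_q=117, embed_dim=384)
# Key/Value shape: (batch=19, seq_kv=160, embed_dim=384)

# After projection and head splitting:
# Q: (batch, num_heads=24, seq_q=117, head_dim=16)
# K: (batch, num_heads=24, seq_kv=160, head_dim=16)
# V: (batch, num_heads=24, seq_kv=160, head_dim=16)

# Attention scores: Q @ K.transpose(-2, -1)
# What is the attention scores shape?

Input shape: (19, 117, 384)
Output shape: (19, 24, 117, 160)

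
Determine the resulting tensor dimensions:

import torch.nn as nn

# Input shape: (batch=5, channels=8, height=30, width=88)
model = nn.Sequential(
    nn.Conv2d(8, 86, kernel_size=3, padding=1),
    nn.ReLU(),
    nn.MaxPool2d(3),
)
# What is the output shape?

Input shape: (5, 8, 30, 88)
  -> after Conv2d: (5, 86, 30, 88)
  -> after ReLU: (5, 86, 30, 88)
Output shape: (5, 86, 10, 29)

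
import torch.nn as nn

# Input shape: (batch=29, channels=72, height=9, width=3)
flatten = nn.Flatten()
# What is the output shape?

Input shape: (29, 72, 9, 3)
Output shape: (29, 1944)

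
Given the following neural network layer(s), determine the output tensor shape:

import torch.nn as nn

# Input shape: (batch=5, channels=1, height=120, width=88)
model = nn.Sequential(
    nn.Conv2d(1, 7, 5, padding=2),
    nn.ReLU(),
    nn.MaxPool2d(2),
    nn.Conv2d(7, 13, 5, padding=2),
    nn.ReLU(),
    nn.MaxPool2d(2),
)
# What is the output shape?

Input shape: (5, 1, 120, 88)
  -> after first Conv2d: (5, 7, 120, 88)
  -> after first MaxPool2d: (5, 7, 60, 44)
  -> after second Conv2d: (5, 13, 60, 44)
Output shape: (5, 13, 30, 22)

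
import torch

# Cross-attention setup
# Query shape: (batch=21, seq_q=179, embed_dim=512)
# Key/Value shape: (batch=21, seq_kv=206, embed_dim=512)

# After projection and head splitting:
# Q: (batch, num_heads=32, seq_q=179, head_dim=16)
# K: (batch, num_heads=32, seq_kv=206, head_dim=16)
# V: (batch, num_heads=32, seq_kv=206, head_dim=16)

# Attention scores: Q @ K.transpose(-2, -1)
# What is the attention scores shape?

Input shape: (21, 179, 512)
Output shape: (21, 32, 179, 206)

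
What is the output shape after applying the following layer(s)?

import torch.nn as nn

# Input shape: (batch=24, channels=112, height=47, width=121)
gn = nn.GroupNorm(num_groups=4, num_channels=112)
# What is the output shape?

Input shape: (24, 112, 47, 121)
Output shape: (24, 112, 47, 121)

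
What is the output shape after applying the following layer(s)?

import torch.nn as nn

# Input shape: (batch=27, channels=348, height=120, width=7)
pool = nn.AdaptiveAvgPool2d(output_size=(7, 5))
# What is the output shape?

Input shape: (27, 348, 120, 7)
Output shape: (27, 348, 7, 5)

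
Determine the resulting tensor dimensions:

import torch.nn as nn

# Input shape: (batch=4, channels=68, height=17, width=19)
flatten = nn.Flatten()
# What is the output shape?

Input shape: (4, 68, 17, 19)
Output shape: (4, 21964)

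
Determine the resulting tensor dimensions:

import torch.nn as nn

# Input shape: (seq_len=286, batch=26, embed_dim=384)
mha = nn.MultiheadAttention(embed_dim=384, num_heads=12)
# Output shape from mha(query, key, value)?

Input shape: (286, 26, 384)
Output shape: (286, 26, 384)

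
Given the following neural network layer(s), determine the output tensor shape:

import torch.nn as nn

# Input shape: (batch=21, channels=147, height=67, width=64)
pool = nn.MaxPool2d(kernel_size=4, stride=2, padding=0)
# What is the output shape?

Input shape: (21, 147, 67, 64)
Output shape: (21, 147, 32, 31)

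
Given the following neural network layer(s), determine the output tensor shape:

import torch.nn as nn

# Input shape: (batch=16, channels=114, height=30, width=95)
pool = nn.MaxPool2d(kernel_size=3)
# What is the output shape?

Input shape: (16, 114, 30, 95)
Output shape: (16, 114, 10, 31)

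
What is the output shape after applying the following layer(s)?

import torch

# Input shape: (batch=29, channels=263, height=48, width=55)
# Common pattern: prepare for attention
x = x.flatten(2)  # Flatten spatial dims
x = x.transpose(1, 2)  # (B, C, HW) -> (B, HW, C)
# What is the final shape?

Input shape: (29, 263, 48, 55)
  -> after flatten(2): (29, 263, 2640)
Output shape: (29, 2640, 263)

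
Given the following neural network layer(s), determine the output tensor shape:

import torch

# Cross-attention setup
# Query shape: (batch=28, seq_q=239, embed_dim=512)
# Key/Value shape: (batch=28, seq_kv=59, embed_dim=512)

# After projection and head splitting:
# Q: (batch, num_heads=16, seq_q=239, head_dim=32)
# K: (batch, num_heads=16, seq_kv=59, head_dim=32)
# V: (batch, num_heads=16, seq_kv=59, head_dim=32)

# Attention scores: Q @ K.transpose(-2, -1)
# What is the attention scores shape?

Input shape: (28, 239, 512)
Output shape: (28, 16, 239, 59)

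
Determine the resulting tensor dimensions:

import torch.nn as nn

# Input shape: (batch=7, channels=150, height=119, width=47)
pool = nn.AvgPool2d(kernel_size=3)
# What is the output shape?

Input shape: (7, 150, 119, 47)
Output shape: (7, 150, 39, 15)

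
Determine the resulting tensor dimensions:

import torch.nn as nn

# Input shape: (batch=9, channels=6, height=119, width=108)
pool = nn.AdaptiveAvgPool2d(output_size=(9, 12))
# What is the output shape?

Input shape: (9, 6, 119, 108)
Output shape: (9, 6, 9, 12)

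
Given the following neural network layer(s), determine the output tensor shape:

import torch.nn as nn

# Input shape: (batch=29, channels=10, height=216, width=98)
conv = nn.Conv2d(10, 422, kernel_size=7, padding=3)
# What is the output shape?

Input shape: (29, 10, 216, 98)
Output shape: (29, 422, 216, 98)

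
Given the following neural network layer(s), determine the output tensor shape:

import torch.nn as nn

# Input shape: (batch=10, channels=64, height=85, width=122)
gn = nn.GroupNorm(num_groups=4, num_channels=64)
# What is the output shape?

Input shape: (10, 64, 85, 122)
Output shape: (10, 64, 85, 122)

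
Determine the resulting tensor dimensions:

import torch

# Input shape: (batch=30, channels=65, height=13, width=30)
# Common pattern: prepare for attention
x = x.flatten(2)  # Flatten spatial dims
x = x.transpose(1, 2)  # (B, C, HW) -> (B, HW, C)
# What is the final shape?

Input shape: (30, 65, 13, 30)
  -> after flatten(2): (30, 65, 390)
Output shape: (30, 390, 65)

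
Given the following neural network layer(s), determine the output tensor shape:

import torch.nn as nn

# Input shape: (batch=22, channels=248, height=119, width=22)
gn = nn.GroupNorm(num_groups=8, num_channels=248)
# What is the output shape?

Input shape: (22, 248, 119, 22)
Output shape: (22, 248, 119, 22)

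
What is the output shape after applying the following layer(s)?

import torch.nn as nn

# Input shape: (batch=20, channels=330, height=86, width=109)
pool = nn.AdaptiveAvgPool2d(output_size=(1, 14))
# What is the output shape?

Input shape: (20, 330, 86, 109)
Output shape: (20, 330, 1, 14)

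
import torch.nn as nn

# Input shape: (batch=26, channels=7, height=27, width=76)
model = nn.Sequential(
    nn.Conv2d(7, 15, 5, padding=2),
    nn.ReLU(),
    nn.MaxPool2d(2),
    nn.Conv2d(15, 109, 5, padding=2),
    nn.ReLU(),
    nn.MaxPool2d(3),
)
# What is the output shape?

Input shape: (26, 7, 27, 76)
  -> after first Conv2d: (26, 15, 27, 76)
  -> after first MaxPool2d: (26, 15, 13, 38)
  -> after second Conv2d: (26, 109, 13, 38)
Output shape: (26, 109, 4, 12)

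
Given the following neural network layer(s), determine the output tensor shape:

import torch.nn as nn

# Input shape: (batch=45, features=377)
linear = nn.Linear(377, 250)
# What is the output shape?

Input shape: (45, 377)
Output shape: (45, 250)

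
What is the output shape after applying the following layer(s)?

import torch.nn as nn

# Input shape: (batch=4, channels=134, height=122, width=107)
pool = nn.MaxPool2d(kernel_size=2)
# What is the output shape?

Input shape: (4, 134, 122, 107)
Output shape: (4, 134, 61, 53)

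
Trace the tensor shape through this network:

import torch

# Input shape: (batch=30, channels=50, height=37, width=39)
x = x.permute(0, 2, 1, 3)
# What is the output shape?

Input shape: (30, 50, 37, 39)
Output shape: (30, 37, 50, 39)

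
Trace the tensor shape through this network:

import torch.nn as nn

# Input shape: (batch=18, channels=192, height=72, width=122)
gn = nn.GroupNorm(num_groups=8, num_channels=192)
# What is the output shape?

Input shape: (18, 192, 72, 122)
Output shape: (18, 192, 72, 122)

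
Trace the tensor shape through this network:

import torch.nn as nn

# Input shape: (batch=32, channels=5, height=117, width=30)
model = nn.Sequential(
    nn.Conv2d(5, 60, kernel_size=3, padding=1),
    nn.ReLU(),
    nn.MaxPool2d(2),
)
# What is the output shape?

Input shape: (32, 5, 117, 30)
  -> after Conv2d: (32, 60, 117, 30)
  -> after ReLU: (32, 60, 117, 30)
Output shape: (32, 60, 58, 15)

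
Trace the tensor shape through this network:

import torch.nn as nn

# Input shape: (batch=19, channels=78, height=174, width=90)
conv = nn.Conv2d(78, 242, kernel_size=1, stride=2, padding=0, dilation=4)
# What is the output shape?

Input shape: (19, 78, 174, 90)
Output shape: (19, 242, 87, 45)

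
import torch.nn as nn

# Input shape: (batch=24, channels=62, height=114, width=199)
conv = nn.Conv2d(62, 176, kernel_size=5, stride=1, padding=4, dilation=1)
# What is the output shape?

Input shape: (24, 62, 114, 199)
Output shape: (24, 176, 118, 203)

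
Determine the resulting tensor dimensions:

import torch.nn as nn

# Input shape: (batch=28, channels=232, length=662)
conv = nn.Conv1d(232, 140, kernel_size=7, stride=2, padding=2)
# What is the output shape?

Input shape: (28, 232, 662)
Output shape: (28, 140, 330)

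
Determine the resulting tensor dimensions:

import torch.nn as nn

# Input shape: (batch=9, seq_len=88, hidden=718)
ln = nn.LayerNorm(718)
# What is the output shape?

Input shape: (9, 88, 718)
Output shape: (9, 88, 718)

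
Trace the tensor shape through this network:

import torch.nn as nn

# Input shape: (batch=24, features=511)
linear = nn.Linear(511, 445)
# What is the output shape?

Input shape: (24, 511)
Output shape: (24, 445)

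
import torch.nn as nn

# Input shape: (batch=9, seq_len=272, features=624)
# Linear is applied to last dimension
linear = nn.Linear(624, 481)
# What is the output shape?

Input shape: (9, 272, 624)
Output shape: (9, 272, 481)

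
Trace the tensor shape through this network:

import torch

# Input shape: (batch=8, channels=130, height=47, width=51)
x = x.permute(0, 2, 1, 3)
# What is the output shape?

Input shape: (8, 130, 47, 51)
Output shape: (8, 47, 130, 51)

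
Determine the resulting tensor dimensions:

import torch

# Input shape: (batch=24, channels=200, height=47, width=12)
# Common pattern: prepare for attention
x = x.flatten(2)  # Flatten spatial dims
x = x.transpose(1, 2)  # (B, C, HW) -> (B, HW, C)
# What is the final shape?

Input shape: (24, 200, 47, 12)
  -> after flatten(2): (24, 200, 564)
Output shape: (24, 564, 200)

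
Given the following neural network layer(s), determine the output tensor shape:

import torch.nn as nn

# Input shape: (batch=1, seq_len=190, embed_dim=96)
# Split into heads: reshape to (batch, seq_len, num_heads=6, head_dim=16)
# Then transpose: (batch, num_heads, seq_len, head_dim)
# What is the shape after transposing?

Input shape: (1, 190, 96)
  -> after reshape: (1, 190, 6, 16)
Output shape: (1, 6, 190, 16)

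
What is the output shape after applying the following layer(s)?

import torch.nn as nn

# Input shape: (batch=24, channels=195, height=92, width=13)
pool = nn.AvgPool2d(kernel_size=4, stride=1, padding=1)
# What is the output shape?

Input shape: (24, 195, 92, 13)
Output shape: (24, 195, 91, 12)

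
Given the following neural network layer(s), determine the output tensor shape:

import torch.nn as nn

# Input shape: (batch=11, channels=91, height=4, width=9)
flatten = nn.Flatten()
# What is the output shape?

Input shape: (11, 91, 4, 9)
Output shape: (11, 3276)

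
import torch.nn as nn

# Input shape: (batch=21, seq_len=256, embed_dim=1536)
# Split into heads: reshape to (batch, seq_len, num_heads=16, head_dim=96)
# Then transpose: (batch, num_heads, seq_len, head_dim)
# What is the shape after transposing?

Input shape: (21, 256, 1536)
  -> after reshape: (21, 256, 16, 96)
Output shape: (21, 16, 256, 96)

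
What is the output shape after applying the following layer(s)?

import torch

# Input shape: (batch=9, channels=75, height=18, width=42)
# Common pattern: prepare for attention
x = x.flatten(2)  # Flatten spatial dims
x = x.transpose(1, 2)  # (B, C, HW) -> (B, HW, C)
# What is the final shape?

Input shape: (9, 75, 18, 42)
  -> after flatten(2): (9, 75, 756)
Output shape: (9, 756, 75)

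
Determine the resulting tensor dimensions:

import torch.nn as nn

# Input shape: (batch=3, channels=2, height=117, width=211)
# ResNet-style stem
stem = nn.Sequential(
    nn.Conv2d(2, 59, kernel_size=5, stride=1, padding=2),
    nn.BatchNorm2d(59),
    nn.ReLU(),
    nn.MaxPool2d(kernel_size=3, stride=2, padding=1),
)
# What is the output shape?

Input shape: (3, 2, 117, 211)
  -> after Conv2d 5x5 stride=1: (3, 59, 117, 211)
Output shape: (3, 59, 59, 106)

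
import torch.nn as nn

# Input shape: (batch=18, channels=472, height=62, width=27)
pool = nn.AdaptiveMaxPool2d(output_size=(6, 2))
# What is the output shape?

Input shape: (18, 472, 62, 27)
Output shape: (18, 472, 6, 2)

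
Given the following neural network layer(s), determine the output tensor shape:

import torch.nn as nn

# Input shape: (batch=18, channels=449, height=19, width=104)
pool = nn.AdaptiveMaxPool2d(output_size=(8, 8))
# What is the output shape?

Input shape: (18, 449, 19, 104)
Output shape: (18, 449, 8, 8)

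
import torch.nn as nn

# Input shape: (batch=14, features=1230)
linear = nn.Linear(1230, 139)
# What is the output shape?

Input shape: (14, 1230)
Output shape: (14, 139)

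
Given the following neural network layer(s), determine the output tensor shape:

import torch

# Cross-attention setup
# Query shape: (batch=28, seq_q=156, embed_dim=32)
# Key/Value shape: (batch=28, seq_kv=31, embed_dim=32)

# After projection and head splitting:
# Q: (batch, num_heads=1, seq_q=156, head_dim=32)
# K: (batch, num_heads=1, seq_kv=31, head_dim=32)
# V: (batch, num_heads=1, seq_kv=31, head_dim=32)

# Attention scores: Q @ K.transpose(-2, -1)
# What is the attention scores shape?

Input shape: (28, 156, 32)
Output shape: (28, 1, 156, 31)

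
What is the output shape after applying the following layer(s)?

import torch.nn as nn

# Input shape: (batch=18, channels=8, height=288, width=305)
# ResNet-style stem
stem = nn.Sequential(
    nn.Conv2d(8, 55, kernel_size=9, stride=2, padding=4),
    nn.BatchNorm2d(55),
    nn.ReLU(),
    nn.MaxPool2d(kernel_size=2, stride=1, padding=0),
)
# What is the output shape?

Input shape: (18, 8, 288, 305)
  -> after Conv2d 9x9 stride=2: (18, 55, 144, 153)
Output shape: (18, 55, 143, 152)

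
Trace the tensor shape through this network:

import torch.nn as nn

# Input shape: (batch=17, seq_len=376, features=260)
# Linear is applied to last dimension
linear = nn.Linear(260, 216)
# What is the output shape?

Input shape: (17, 376, 260)
Output shape: (17, 376, 216)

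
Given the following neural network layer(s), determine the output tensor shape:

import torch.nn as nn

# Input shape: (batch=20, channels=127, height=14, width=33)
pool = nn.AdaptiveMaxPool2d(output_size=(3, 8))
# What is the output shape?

Input shape: (20, 127, 14, 33)
Output shape: (20, 127, 3, 8)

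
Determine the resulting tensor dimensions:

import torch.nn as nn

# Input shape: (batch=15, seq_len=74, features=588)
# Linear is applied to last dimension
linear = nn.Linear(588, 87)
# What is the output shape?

Input shape: (15, 74, 588)
Output shape: (15, 74, 87)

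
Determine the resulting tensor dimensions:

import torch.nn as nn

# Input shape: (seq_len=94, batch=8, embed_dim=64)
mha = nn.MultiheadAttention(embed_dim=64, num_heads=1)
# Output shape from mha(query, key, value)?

Input shape: (94, 8, 64)
Output shape: (94, 8, 64)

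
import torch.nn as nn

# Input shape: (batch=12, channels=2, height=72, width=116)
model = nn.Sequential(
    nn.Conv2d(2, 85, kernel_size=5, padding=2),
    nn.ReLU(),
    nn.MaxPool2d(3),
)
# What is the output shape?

Input shape: (12, 2, 72, 116)
  -> after Conv2d: (12, 85, 72, 116)
  -> after ReLU: (12, 85, 72, 116)
Output shape: (12, 85, 24, 38)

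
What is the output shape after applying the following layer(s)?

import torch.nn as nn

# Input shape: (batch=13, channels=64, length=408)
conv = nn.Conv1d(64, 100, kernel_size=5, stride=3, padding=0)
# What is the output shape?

Input shape: (13, 64, 408)
Output shape: (13, 100, 135)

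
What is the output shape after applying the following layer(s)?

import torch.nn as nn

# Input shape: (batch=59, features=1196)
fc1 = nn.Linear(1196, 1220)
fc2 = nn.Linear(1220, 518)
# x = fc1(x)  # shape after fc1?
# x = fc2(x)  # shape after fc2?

Input shape: (59, 1196)
  -> after fc1: (59, 1220)
Output shape: (59, 518)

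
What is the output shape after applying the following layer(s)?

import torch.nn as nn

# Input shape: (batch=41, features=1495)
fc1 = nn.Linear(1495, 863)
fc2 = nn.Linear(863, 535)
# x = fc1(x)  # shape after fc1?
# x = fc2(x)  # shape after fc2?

Input shape: (41, 1495)
  -> after fc1: (41, 863)
Output shape: (41, 535)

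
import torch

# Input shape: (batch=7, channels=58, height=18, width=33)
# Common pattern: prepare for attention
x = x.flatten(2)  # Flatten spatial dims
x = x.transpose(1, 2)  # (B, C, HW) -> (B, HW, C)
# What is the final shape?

Input shape: (7, 58, 18, 33)
  -> after flatten(2): (7, 58, 594)
Output shape: (7, 594, 58)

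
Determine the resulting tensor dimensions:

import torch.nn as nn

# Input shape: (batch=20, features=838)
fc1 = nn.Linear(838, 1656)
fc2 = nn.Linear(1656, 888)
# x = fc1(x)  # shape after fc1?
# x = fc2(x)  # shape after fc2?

Input shape: (20, 838)
  -> after fc1: (20, 1656)
Output shape: (20, 888)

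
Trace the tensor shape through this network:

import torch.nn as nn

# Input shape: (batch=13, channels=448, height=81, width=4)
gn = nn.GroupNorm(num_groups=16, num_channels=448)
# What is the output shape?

Input shape: (13, 448, 81, 4)
Output shape: (13, 448, 81, 4)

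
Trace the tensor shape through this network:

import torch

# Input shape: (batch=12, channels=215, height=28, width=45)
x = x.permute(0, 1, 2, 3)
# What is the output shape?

Input shape: (12, 215, 28, 45)
Output shape: (12, 215, 28, 45)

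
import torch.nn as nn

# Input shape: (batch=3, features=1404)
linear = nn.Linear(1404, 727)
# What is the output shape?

Input shape: (3, 1404)
Output shape: (3, 727)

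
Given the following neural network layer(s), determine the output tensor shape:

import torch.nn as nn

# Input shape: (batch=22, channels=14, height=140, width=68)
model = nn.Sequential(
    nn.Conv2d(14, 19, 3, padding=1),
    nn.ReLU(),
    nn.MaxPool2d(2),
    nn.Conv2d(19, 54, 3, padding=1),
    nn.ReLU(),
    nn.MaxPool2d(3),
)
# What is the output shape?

Input shape: (22, 14, 140, 68)
  -> after first Conv2d: (22, 19, 140, 68)
  -> after first MaxPool2d: (22, 19, 70, 34)
  -> after second Conv2d: (22, 54, 70, 34)
Output shape: (22, 54, 23, 11)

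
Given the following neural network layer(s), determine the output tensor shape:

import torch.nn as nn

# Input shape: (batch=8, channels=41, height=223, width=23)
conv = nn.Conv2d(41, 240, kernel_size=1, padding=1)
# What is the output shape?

Input shape: (8, 41, 223, 23)
Output shape: (8, 240, 225, 25)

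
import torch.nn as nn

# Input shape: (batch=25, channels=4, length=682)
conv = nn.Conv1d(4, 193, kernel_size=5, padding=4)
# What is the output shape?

Input shape: (25, 4, 682)
Output shape: (25, 193, 686)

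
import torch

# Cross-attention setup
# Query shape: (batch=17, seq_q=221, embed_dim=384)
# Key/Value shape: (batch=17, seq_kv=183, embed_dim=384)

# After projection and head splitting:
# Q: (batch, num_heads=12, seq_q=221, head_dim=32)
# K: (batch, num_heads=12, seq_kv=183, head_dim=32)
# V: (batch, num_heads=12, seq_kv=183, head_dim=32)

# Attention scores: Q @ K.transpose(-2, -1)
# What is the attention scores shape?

Input shape: (17, 221, 384)
Output shape: (17, 12, 221, 183)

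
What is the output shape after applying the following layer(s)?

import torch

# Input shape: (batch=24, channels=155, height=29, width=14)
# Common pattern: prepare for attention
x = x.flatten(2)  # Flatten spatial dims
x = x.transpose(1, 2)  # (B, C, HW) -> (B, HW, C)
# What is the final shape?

Input shape: (24, 155, 29, 14)
  -> after flatten(2): (24, 155, 406)
Output shape: (24, 406, 155)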